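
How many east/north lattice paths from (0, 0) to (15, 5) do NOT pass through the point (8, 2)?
Number of paths = 10104

Total paths from (0, 0) to (15, 5): C(20, 15) = 15504. Paths through (8, 2): (paths (0, 0) → (8, 2)) × (paths (8, 2) → (15, 5)) = C(10, 8) · C(10, 7) = 45 · 120 = 5400. Avoidance count = 15504 − 5400 = 10104.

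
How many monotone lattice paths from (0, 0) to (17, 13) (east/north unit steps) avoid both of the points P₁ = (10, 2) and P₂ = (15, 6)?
Number of paths = 116005338

Inclusion–exclusion. Total paths: C(30, 17) = 119759850. Through P₁: C(12, 10)·C(18, 7) = 2100384. Through P₂: C(21, 15)·C(9, 2) = 1953504. Since P₁ is strictly southwest of P₂, a monotone path through both must visit P₁ then P₂; paths through both = C(12, 10)·C(9, 5)·C(9, 2) = 299376. Avoid both = 119759850 − 2100384 − 1953504 + 299376 = 116005338.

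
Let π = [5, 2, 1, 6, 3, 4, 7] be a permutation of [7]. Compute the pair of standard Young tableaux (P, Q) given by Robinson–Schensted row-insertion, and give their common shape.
P = [1, 3, 4, 7] / [2, 6] / [5];  Q = [1, 4, 6, 7] / [2, 5] / [3];  common shape = (4, 2, 1)

Row-insert the values π_1, π_2, … into P one at a time, bumping the leftmost entry strictly greater than the inserted value down to the next row. The recording tableau Q records, in position (i, j), the step at which that cell was added to P.
  Insert 5 (step 1): P = [5];  Q = [1]
  Insert 2 (step 2): P = [2] / [5];  Q = [1] / [2]
  Insert 1 (step 3): P = [1] / [2] / [5];  Q = [1] / [2] / [3]
  Insert 6 (step 4): P = [1, 6] / [2] / [5];  Q = [1, 4] / [2] / [3]
  Insert 3 (step 5): P = [1, 3] / [2, 6] / [5];  Q = [1, 4] / [2, 5] / [3]
  Insert 4 (step 6): P = [1, 3, 4] / [2, 6] / [5];  Q = [1, 4, 6] / [2, 5] / [3]
  Insert 7 (step 7): P = [1, 3, 4, 7] / [2, 6] / [5];  Q = [1, 4, 6, 7] / [2, 5] / [3]
Final shape: (4, 2, 1).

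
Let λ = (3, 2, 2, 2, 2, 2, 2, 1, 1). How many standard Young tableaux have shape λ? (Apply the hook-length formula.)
# SYT of shape (3, 2, 2, 2, 2, 2, 2, 1, 1) = 46410

Hook-length formula: f^λ = n! / Π hook(c), product over all cells c of the Young diagram. For λ = (3, 2, 2, 2, 2, 2, 2, 1, 1), n = 17 boxes. Hook lengths by row (left-to-right, top-to-bottom): [11, 8, 1]; [9, 6]; [8, 5]; [7, 4]; [6, 3]; [5, 2]; [4, 1]; [2]; [1]. Product of hooks = 7664025600. So f^λ = 17! / 7664025600 = 355687428096000 / 7664025600 = 46410.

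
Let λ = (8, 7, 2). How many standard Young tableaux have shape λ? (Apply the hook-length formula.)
# SYT of shape (8, 7, 2) = 116688

Hook-length formula: f^λ = n! / Π hook(c), product over all cells c of the Young diagram. For λ = (8, 7, 2), n = 17 boxes. Hook lengths by row (left-to-right, top-to-bottom): [10, 9, 7, 6, 5, 4, 3, 1]; [8, 7, 5, 4, 3, 2, 1]; [2, 1]. Product of hooks = 3048192000. So f^λ = 17! / 3048192000 = 355687428096000 / 3048192000 = 116688.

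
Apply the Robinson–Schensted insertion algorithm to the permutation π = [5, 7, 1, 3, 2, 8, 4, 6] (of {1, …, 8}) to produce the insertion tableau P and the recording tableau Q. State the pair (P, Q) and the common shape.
P = [1, 2, 4, 6] / [3, 7, 8] / [5];  Q = [1, 2, 6, 8] / [3, 4, 7] / [5];  common shape = (4, 3, 1)

Row-insert the values π_1, π_2, … into P one at a time, bumping the leftmost entry strictly greater than the inserted value down to the next row. The recording tableau Q records, in position (i, j), the step at which that cell was added to P.
  Insert 5 (step 1): P = [5];  Q = [1]
  Insert 7 (step 2): P = [5, 7];  Q = [1, 2]
  Insert 1 (step 3): P = [1, 7] / [5];  Q = [1, 2] / [3]
  Insert 3 (step 4): P = [1, 3] / [5, 7];  Q = [1, 2] / [3, 4]
  Insert 2 (step 5): P = [1, 2] / [3, 7] / [5];  Q = [1, 2] / [3, 4] / [5]
  Insert 8 (step 6): P = [1, 2, 8] / [3, 7] / [5];  Q = [1, 2, 6] / [3, 4] / [5]
  Insert 4 (step 7): P = [1, 2, 4] / [3, 7, 8] / [5];  Q = [1, 2, 6] / [3, 4, 7] / [5]
  Insert 6 (step 8): P = [1, 2, 4, 6] / [3, 7, 8] / [5];  Q = [1, 2, 6, 8] / [3, 4, 7] / [5]
Final shape: (4, 3, 1).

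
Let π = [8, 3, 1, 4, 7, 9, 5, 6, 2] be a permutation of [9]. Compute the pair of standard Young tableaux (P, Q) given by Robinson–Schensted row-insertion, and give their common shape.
P = [1, 2, 5, 6] / [3, 4, 9] / [7] / [8];  Q = [1, 4, 5, 6] / [2, 7, 8] / [3] / [9];  common shape = (4, 3, 1, 1)

Row-insert the values π_1, π_2, … into P one at a time, bumping the leftmost entry strictly greater than the inserted value down to the next row. The recording tableau Q records, in position (i, j), the step at which that cell was added to P.
  Insert 8 (step 1): P = [8];  Q = [1]
  Insert 3 (step 2): P = [3] / [8];  Q = [1] / [2]
  Insert 1 (step 3): P = [1] / [3] / [8];  Q = [1] / [2] / [3]
  Insert 4 (step 4): P = [1, 4] / [3] / [8];  Q = [1, 4] / [2] / [3]
  Insert 7 (step 5): P = [1, 4, 7] / [3] / [8];  Q = [1, 4, 5] / [2] / [3]
  Insert 9 (step 6): P = [1, 4, 7, 9] / [3] / [8];  Q = [1, 4, 5, 6] / [2] / [3]
  Insert 5 (step 7): P = [1, 4, 5, 9] / [3, 7] / [8];  Q = [1, 4, 5, 6] / [2, 7] / [3]
  Insert 6 (step 8): P = [1, 4, 5, 6] / [3, 7, 9] / [8];  Q = [1, 4, 5, 6] / [2, 7, 8] / [3]
  Insert 2 (step 9): P = [1, 2, 5, 6] / [3, 4, 9] / [7] / [8];  Q = [1, 4, 5, 6] / [2, 7, 8] / [3] / [9]
Final shape: (4, 3, 1, 1).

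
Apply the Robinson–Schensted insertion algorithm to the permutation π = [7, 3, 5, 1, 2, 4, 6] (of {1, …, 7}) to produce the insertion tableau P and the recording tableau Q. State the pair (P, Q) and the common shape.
P = [1, 2, 4, 6] / [3, 5] / [7];  Q = [1, 3, 6, 7] / [2, 5] / [4];  common shape = (4, 2, 1)

Row-insert the values π_1, π_2, … into P one at a time, bumping the leftmost entry strictly greater than the inserted value down to the next row. The recording tableau Q records, in position (i, j), the step at which that cell was added to P.
  Insert 7 (step 1): P = [7];  Q = [1]
  Insert 3 (step 2): P = [3] / [7];  Q = [1] / [2]
  Insert 5 (step 3): P = [3, 5] / [7];  Q = [1, 3] / [2]
  Insert 1 (step 4): P = [1, 5] / [3] / [7];  Q = [1, 3] / [2] / [4]
  Insert 2 (step 5): P = [1, 2] / [3, 5] / [7];  Q = [1, 3] / [2, 5] / [4]
  Insert 4 (step 6): P = [1, 2, 4] / [3, 5] / [7];  Q = [1, 3, 6] / [2, 5] / [4]
  Insert 6 (step 7): P = [1, 2, 4, 6] / [3, 5] / [7];  Q = [1, 3, 6, 7] / [2, 5] / [4]
Final shape: (4, 2, 1).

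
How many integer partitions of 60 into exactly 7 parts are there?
p(60, 7 parts) = 23961

Partitions of n into exactly k parts are in bijection with partitions of n − k into at most k parts (subtract 1 from each part). So p(60, exactly 7) = p(53, parts ≤ 7). Computing via the recurrence p(m, j) = p(m, j−1) + p(m−j, j) gives 23961.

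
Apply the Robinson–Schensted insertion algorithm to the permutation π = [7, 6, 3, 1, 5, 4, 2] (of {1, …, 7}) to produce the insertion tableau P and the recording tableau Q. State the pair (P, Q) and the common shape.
P = [1, 2] / [3, 4] / [5] / [6] / [7];  Q = [1, 5] / [2, 6] / [3] / [4] / [7];  common shape = (2, 2, 1, 1, 1)

Row-insert the values π_1, π_2, … into P one at a time, bumping the leftmost entry strictly greater than the inserted value down to the next row. The recording tableau Q records, in position (i, j), the step at which that cell was added to P.
  Insert 7 (step 1): P = [7];  Q = [1]
  Insert 6 (step 2): P = [6] / [7];  Q = [1] / [2]
  Insert 3 (step 3): P = [3] / [6] / [7];  Q = [1] / [2] / [3]
  Insert 1 (step 4): P = [1] / [3] / [6] / [7];  Q = [1] / [2] / [3] / [4]
  Insert 5 (step 5): P = [1, 5] / [3] / [6] / [7];  Q = [1, 5] / [2] / [3] / [4]
  Insert 4 (step 6): P = [1, 4] / [3, 5] / [6] / [7];  Q = [1, 5] / [2, 6] / [3] / [4]
  Insert 2 (step 7): P = [1, 2] / [3, 4] / [5] / [6] / [7];  Q = [1, 5] / [2, 6] / [3] / [4] / [7]
Final shape: (2, 2, 1, 1, 1).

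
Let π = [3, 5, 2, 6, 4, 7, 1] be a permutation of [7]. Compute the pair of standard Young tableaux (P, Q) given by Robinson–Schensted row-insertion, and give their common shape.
P = [1, 4, 6, 7] / [2, 5] / [3];  Q = [1, 2, 4, 6] / [3, 5] / [7];  common shape = (4, 2, 1)

Row-insert the values π_1, π_2, … into P one at a time, bumping the leftmost entry strictly greater than the inserted value down to the next row. The recording tableau Q records, in position (i, j), the step at which that cell was added to P.
  Insert 3 (step 1): P = [3];  Q = [1]
  Insert 5 (step 2): P = [3, 5];  Q = [1, 2]
  Insert 2 (step 3): P = [2, 5] / [3];  Q = [1, 2] / [3]
  Insert 6 (step 4): P = [2, 5, 6] / [3];  Q = [1, 2, 4] / [3]
  Insert 4 (step 5): P = [2, 4, 6] / [3, 5];  Q = [1, 2, 4] / [3, 5]
  Insert 7 (step 6): P = [2, 4, 6, 7] / [3, 5];  Q = [1, 2, 4, 6] / [3, 5]
  Insert 1 (step 7): P = [1, 4, 6, 7] / [2, 5] / [3];  Q = [1, 2, 4, 6] / [3, 5] / [7]
Final shape: (4, 2, 1).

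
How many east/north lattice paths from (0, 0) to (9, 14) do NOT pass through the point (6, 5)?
Number of paths = 715550

Total paths from (0, 0) to (9, 14): C(23, 9) = 817190. Paths through (6, 5): (paths (0, 0) → (6, 5)) × (paths (6, 5) → (9, 14)) = C(11, 6) · C(12, 3) = 462 · 220 = 101640. Avoidance count = 817190 − 101640 = 715550.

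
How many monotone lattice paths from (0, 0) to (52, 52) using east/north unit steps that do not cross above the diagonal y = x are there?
C_52 = 29869166945772625950142417512

These NE paths below the diagonal are counted by the Catalan number C_n = (1/(n + 1)) · C(2n, n). For n = 52: C_52 = (1/53) · C(104, 52) = 1583065848125949175357548128136/53 = 29869166945772625950142417512.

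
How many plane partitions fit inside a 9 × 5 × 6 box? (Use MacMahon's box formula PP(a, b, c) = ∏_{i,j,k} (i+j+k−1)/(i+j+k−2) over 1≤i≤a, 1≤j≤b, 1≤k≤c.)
PP(9, 5, 6) = 72261531710368

Evaluate the triple product over i = 1..9, j = 1..5, k = 1..6. The factors are (2/1) · (3/2) · (4/3) · (5/4) · (6/5) · (7/6) · (3/2) · (4/3) · … (270 factors total). The numerators and denominators telescope so the product is an integer; carrying out the multiplication exactly gives PP(9, 5, 6) = 72261531710368.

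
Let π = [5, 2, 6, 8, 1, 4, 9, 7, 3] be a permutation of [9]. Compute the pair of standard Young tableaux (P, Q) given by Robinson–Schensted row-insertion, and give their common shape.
P = [1, 3, 7, 9] / [2, 4, 8] / [5, 6];  Q = [1, 3, 4, 7] / [2, 6, 8] / [5, 9];  common shape = (4, 3, 2)

Row-insert the values π_1, π_2, … into P one at a time, bumping the leftmost entry strictly greater than the inserted value down to the next row. The recording tableau Q records, in position (i, j), the step at which that cell was added to P.
  Insert 5 (step 1): P = [5];  Q = [1]
  Insert 2 (step 2): P = [2] / [5];  Q = [1] / [2]
  Insert 6 (step 3): P = [2, 6] / [5];  Q = [1, 3] / [2]
  Insert 8 (step 4): P = [2, 6, 8] / [5];  Q = [1, 3, 4] / [2]
  Insert 1 (step 5): P = [1, 6, 8] / [2] / [5];  Q = [1, 3, 4] / [2] / [5]
  Insert 4 (step 6): P = [1, 4, 8] / [2, 6] / [5];  Q = [1, 3, 4] / [2, 6] / [5]
  Insert 9 (step 7): P = [1, 4, 8, 9] / [2, 6] / [5];  Q = [1, 3, 4, 7] / [2, 6] / [5]
  Insert 7 (step 8): P = [1, 4, 7, 9] / [2, 6, 8] / [5];  Q = [1, 3, 4, 7] / [2, 6, 8] / [5]
  Insert 3 (step 9): P = [1, 3, 7, 9] / [2, 4, 8] / [5, 6];  Q = [1, 3, 4, 7] / [2, 6, 8] / [5, 9]
Final shape: (4, 3, 2).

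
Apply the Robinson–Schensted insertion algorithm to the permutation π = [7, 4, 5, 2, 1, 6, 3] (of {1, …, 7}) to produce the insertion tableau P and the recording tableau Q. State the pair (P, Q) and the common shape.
P = [1, 3, 6] / [2, 5] / [4] / [7];  Q = [1, 3, 6] / [2, 7] / [4] / [5];  common shape = (3, 2, 1, 1)

Row-insert the values π_1, π_2, … into P one at a time, bumping the leftmost entry strictly greater than the inserted value down to the next row. The recording tableau Q records, in position (i, j), the step at which that cell was added to P.
  Insert 7 (step 1): P = [7];  Q = [1]
  Insert 4 (step 2): P = [4] / [7];  Q = [1] / [2]
  Insert 5 (step 3): P = [4, 5] / [7];  Q = [1, 3] / [2]
  Insert 2 (step 4): P = [2, 5] / [4] / [7];  Q = [1, 3] / [2] / [4]
  Insert 1 (step 5): P = [1, 5] / [2] / [4] / [7];  Q = [1, 3] / [2] / [4] / [5]
  Insert 6 (step 6): P = [1, 5, 6] / [2] / [4] / [7];  Q = [1, 3, 6] / [2] / [4] / [5]
  Insert 3 (step 7): P = [1, 3, 6] / [2, 5] / [4] / [7];  Q = [1, 3, 6] / [2, 7] / [4] / [5]
Final shape: (3, 2, 1, 1).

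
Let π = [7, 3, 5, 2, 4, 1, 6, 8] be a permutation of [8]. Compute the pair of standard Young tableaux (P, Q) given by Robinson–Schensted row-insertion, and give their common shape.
P = [1, 4, 6, 8] / [2, 5] / [3] / [7];  Q = [1, 3, 7, 8] / [2, 5] / [4] / [6];  common shape = (4, 2, 1, 1)

Row-insert the values π_1, π_2, … into P one at a time, bumping the leftmost entry strictly greater than the inserted value down to the next row. The recording tableau Q records, in position (i, j), the step at which that cell was added to P.
  Insert 7 (step 1): P = [7];  Q = [1]
  Insert 3 (step 2): P = [3] / [7];  Q = [1] / [2]
  Insert 5 (step 3): P = [3, 5] / [7];  Q = [1, 3] / [2]
  Insert 2 (step 4): P = [2, 5] / [3] / [7];  Q = [1, 3] / [2] / [4]
  Insert 4 (step 5): P = [2, 4] / [3, 5] / [7];  Q = [1, 3] / [2, 5] / [4]
  Insert 1 (step 6): P = [1, 4] / [2, 5] / [3] / [7];  Q = [1, 3] / [2, 5] / [4] / [6]
  Insert 6 (step 7): P = [1, 4, 6] / [2, 5] / [3] / [7];  Q = [1, 3, 7] / [2, 5] / [4] / [6]
  Insert 8 (step 8): P = [1, 4, 6, 8] / [2, 5] / [3] / [7];  Q = [1, 3, 7, 8] / [2, 5] / [4] / [6]
Final shape: (4, 2, 1, 1).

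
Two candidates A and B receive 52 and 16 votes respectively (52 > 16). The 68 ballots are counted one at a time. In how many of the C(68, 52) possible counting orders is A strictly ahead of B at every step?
Strict-lead orderings = 778007004477516

Total orderings of the 68 votes with 52 for A: C(68, 52) = 1469568786235308. By the Bertrand ballot formula (Cycle Lemma / reflection principle), the number of orderings in which A is strictly ahead of B throughout is (p − q)/(p + q) · C(p + q, p) = (52 − 16)/(52 + 16) · 1469568786235308 = 778007004477516.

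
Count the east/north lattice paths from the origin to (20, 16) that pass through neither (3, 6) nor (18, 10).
Number of paths = 6240893442

Inclusion–exclusion. Total paths: C(36, 20) = 7307872110. Through P₁: C(9, 3)·C(27, 17) = 708647940. Through P₂: C(28, 18)·C(8, 2) = 367447080. Since P₁ is strictly southwest of P₂, a monotone path through both must visit P₁ then P₂; paths through both = C(9, 3)·C(19, 15)·C(8, 2) = 9116352. Avoid both = 7307872110 − 708647940 − 367447080 + 9116352 = 6240893442.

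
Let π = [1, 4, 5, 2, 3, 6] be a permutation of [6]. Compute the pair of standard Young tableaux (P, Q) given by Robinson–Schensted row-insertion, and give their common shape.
P = [1, 2, 3, 6] / [4, 5];  Q = [1, 2, 3, 6] / [4, 5];  common shape = (4, 2)

Row-insert the values π_1, π_2, … into P one at a time, bumping the leftmost entry strictly greater than the inserted value down to the next row. The recording tableau Q records, in position (i, j), the step at which that cell was added to P.
  Insert 1 (step 1): P = [1];  Q = [1]
  Insert 4 (step 2): P = [1, 4];  Q = [1, 2]
  Insert 5 (step 3): P = [1, 4, 5];  Q = [1, 2, 3]
  Insert 2 (step 4): P = [1, 2, 5] / [4];  Q = [1, 2, 3] / [4]
  Insert 3 (step 5): P = [1, 2, 3] / [4, 5];  Q = [1, 2, 3] / [4, 5]
  Insert 6 (step 6): P = [1, 2, 3, 6] / [4, 5];  Q = [1, 2, 3, 6] / [4, 5]
Final shape: (4, 2).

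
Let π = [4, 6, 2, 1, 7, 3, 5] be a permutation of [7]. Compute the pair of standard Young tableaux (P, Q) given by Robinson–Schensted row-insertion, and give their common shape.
P = [1, 3, 5] / [2, 6, 7] / [4];  Q = [1, 2, 5] / [3, 6, 7] / [4];  common shape = (3, 3, 1)

Row-insert the values π_1, π_2, … into P one at a time, bumping the leftmost entry strictly greater than the inserted value down to the next row. The recording tableau Q records, in position (i, j), the step at which that cell was added to P.
  Insert 4 (step 1): P = [4];  Q = [1]
  Insert 6 (step 2): P = [4, 6];  Q = [1, 2]
  Insert 2 (step 3): P = [2, 6] / [4];  Q = [1, 2] / [3]
  Insert 1 (step 4): P = [1, 6] / [2] / [4];  Q = [1, 2] / [3] / [4]
  Insert 7 (step 5): P = [1, 6, 7] / [2] / [4];  Q = [1, 2, 5] / [3] / [4]
  Insert 3 (step 6): P = [1, 3, 7] / [2, 6] / [4];  Q = [1, 2, 5] / [3, 6] / [4]
  Insert 5 (step 7): P = [1, 3, 5] / [2, 6, 7] / [4];  Q = [1, 2, 5] / [3, 6, 7] / [4]
Final shape: (3, 3, 1).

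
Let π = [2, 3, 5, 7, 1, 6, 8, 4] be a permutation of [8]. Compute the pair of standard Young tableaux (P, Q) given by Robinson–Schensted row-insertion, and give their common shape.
P = [1, 3, 4, 6, 8] / [2, 5] / [7];  Q = [1, 2, 3, 4, 7] / [5, 6] / [8];  common shape = (5, 2, 1)

Row-insert the values π_1, π_2, … into P one at a time, bumping the leftmost entry strictly greater than the inserted value down to the next row. The recording tableau Q records, in position (i, j), the step at which that cell was added to P.
  Insert 2 (step 1): P = [2];  Q = [1]
  Insert 3 (step 2): P = [2, 3];  Q = [1, 2]
  Insert 5 (step 3): P = [2, 3, 5];  Q = [1, 2, 3]
  Insert 7 (step 4): P = [2, 3, 5, 7];  Q = [1, 2, 3, 4]
  Insert 1 (step 5): P = [1, 3, 5, 7] / [2];  Q = [1, 2, 3, 4] / [5]
  Insert 6 (step 6): P = [1, 3, 5, 6] / [2, 7];  Q = [1, 2, 3, 4] / [5, 6]
  Insert 8 (step 7): P = [1, 3, 5, 6, 8] / [2, 7];  Q = [1, 2, 3, 4, 7] / [5, 6]
  Insert 4 (step 8): P = [1, 3, 4, 6, 8] / [2, 5] / [7];  Q = [1, 2, 3, 4, 7] / [5, 6] / [8]
Final shape: (5, 2, 1).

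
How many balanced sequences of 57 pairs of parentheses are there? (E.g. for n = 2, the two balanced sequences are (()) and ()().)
C_57 = 26700952856774851904245220912664

These balanced parentheses are counted by the Catalan number C_n = (1/(n + 1)) · C(2n, n). For n = 57: C_57 = (1/58) · C(114, 57) = 1548655265692941410446222812934512/58 = 26700952856774851904245220912664.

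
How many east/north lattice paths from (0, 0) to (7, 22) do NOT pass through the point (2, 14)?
Number of paths = 1406340

Total paths from (0, 0) to (7, 22): C(29, 7) = 1560780. Paths through (2, 14): (paths (0, 0) → (2, 14)) × (paths (2, 14) → (7, 22)) = C(16, 2) · C(13, 5) = 120 · 1287 = 154440. Avoidance count = 1560780 − 154440 = 1406340.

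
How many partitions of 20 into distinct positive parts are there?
q(20) = 64

A partition into distinct parts is a strictly decreasing sequence summing to n. The recurrence d(n, m) = d(n, m−1) + d(n−m, m−1) (use part m at most once) with q(n) = d(n, n) gives q(20) = 64. (Euler's theorem: # distinct-part partitions = # odd-part partitions.)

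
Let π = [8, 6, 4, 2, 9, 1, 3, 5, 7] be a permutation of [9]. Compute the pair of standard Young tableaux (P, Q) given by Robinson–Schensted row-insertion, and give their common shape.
P = [1, 3, 5, 7] / [2, 9] / [4] / [6] / [8];  Q = [1, 5, 8, 9] / [2, 7] / [3] / [4] / [6];  common shape = (4, 2, 1, 1, 1)

Row-insert the values π_1, π_2, … into P one at a time, bumping the leftmost entry strictly greater than the inserted value down to the next row. The recording tableau Q records, in position (i, j), the step at which that cell was added to P.
  Insert 8 (step 1): P = [8];  Q = [1]
  Insert 6 (step 2): P = [6] / [8];  Q = [1] / [2]
  Insert 4 (step 3): P = [4] / [6] / [8];  Q = [1] / [2] / [3]
  Insert 2 (step 4): P = [2] / [4] / [6] / [8];  Q = [1] / [2] / [3] / [4]
  Insert 9 (step 5): P = [2, 9] / [4] / [6] / [8];  Q = [1, 5] / [2] / [3] / [4]
  Insert 1 (step 6): P = [1, 9] / [2] / [4] / [6] / [8];  Q = [1, 5] / [2] / [3] / [4] / [6]
  Insert 3 (step 7): P = [1, 3] / [2, 9] / [4] / [6] / [8];  Q = [1, 5] / [2, 7] / [3] / [4] / [6]
  Insert 5 (step 8): P = [1, 3, 5] / [2, 9] / [4] / [6] / [8];  Q = [1, 5, 8] / [2, 7] / [3] / [4] / [6]
  Insert 7 (step 9): P = [1, 3, 5, 7] / [2, 9] / [4] / [6] / [8];  Q = [1, 5, 8, 9] / [2, 7] / [3] / [4] / [6]
Final shape: (4, 2, 1, 1, 1).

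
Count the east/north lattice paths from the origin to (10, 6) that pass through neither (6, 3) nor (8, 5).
Number of paths = 2719

Inclusion–exclusion. Total paths: C(16, 10) = 8008. Through P₁: C(9, 6)·C(7, 4) = 2940. Through P₂: C(13, 8)·C(3, 2) = 3861. Since P₁ is strictly southwest of P₂, a monotone path through both must visit P₁ then P₂; paths through both = C(9, 6)·C(4, 2)·C(3, 2) = 1512. Avoid both = 8008 − 2940 − 3861 + 1512 = 2719.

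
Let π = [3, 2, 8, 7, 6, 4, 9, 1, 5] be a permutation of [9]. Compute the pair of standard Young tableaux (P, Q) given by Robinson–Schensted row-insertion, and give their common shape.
P = [1, 4, 5] / [2, 6, 9] / [3] / [7] / [8];  Q = [1, 3, 7] / [2, 4, 9] / [5] / [6] / [8];  common shape = (3, 3, 1, 1, 1)

Row-insert the values π_1, π_2, … into P one at a time, bumping the leftmost entry strictly greater than the inserted value down to the next row. The recording tableau Q records, in position (i, j), the step at which that cell was added to P.
  Insert 3 (step 1): P = [3];  Q = [1]
  Insert 2 (step 2): P = [2] / [3];  Q = [1] / [2]
  Insert 8 (step 3): P = [2, 8] / [3];  Q = [1, 3] / [2]
  Insert 7 (step 4): P = [2, 7] / [3, 8];  Q = [1, 3] / [2, 4]
  Insert 6 (step 5): P = [2, 6] / [3, 7] / [8];  Q = [1, 3] / [2, 4] / [5]
  Insert 4 (step 6): P = [2, 4] / [3, 6] / [7] / [8];  Q = [1, 3] / [2, 4] / [5] / [6]
  Insert 9 (step 7): P = [2, 4, 9] / [3, 6] / [7] / [8];  Q = [1, 3, 7] / [2, 4] / [5] / [6]
  Insert 1 (step 8): P = [1, 4, 9] / [2, 6] / [3] / [7] / [8];  Q = [1, 3, 7] / [2, 4] / [5] / [6] / [8]
  Insert 5 (step 9): P = [1, 4, 5] / [2, 6, 9] / [3] / [7] / [8];  Q = [1, 3, 7] / [2, 4, 9] / [5] / [6] / [8]
Final shape: (3, 3, 1, 1, 1).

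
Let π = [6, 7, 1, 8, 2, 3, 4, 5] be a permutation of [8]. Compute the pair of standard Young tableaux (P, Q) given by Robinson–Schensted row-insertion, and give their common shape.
P = [1, 2, 3, 4, 5] / [6, 7, 8];  Q = [1, 2, 4, 7, 8] / [3, 5, 6];  common shape = (5, 3)

Row-insert the values π_1, π_2, … into P one at a time, bumping the leftmost entry strictly greater than the inserted value down to the next row. The recording tableau Q records, in position (i, j), the step at which that cell was added to P.
  Insert 6 (step 1): P = [6];  Q = [1]
  Insert 7 (step 2): P = [6, 7];  Q = [1, 2]
  Insert 1 (step 3): P = [1, 7] / [6];  Q = [1, 2] / [3]
  Insert 8 (step 4): P = [1, 7, 8] / [6];  Q = [1, 2, 4] / [3]
  Insert 2 (step 5): P = [1, 2, 8] / [6, 7];  Q = [1, 2, 4] / [3, 5]
  Insert 3 (step 6): P = [1, 2, 3] / [6, 7, 8];  Q = [1, 2, 4] / [3, 5, 6]
  Insert 4 (step 7): P = [1, 2, 3, 4] / [6, 7, 8];  Q = [1, 2, 4, 7] / [3, 5, 6]
  Insert 5 (step 8): P = [1, 2, 3, 4, 5] / [6, 7, 8];  Q = [1, 2, 4, 7, 8] / [3, 5, 6]
Final shape: (5, 3).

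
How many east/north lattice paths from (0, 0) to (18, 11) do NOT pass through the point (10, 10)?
Number of paths = 32934486

Total paths from (0, 0) to (18, 11): C(29, 18) = 34597290. Paths through (10, 10): (paths (0, 0) → (10, 10)) × (paths (10, 10) → (18, 11)) = C(20, 10) · C(9, 8) = 184756 · 9 = 1662804. Avoidance count = 34597290 − 1662804 = 32934486.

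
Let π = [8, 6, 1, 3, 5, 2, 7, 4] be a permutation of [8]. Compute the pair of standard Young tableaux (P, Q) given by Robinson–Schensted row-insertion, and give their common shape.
P = [1, 2, 4, 7] / [3, 5] / [6] / [8];  Q = [1, 4, 5, 7] / [2, 8] / [3] / [6];  common shape = (4, 2, 1, 1)

Row-insert the values π_1, π_2, … into P one at a time, bumping the leftmost entry strictly greater than the inserted value down to the next row. The recording tableau Q records, in position (i, j), the step at which that cell was added to P.
  Insert 8 (step 1): P = [8];  Q = [1]
  Insert 6 (step 2): P = [6] / [8];  Q = [1] / [2]
  Insert 1 (step 3): P = [1] / [6] / [8];  Q = [1] / [2] / [3]
  Insert 3 (step 4): P = [1, 3] / [6] / [8];  Q = [1, 4] / [2] / [3]
  Insert 5 (step 5): P = [1, 3, 5] / [6] / [8];  Q = [1, 4, 5] / [2] / [3]
  Insert 2 (step 6): P = [1, 2, 5] / [3] / [6] / [8];  Q = [1, 4, 5] / [2] / [3] / [6]
  Insert 7 (step 7): P = [1, 2, 5, 7] / [3] / [6] / [8];  Q = [1, 4, 5, 7] / [2] / [3] / [6]
  Insert 4 (step 8): P = [1, 2, 4, 7] / [3, 5] / [6] / [8];  Q = [1, 4, 5, 7] / [2, 8] / [3] / [6]
Final shape: (4, 2, 1, 1).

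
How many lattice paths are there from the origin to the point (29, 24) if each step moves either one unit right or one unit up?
Number of paths = 779255311989700

A monotone lattice path from (0, 0) to (29, 24) consists of 29 east steps and 24 north steps in some order, so it is determined by which 29 of the 53 steps are east. The count is C(53, 29) = 779255311989700.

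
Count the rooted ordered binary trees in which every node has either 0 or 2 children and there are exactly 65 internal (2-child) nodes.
C_65 = 1440418573150919668872489894243865350

These full binary trees are counted by the Catalan number C_n = (1/(n + 1)) · C(2n, n). For n = 65: C_65 = (1/66) · C(130, 65) = 95067625827960698145584333020095113100/66 = 1440418573150919668872489894243865350.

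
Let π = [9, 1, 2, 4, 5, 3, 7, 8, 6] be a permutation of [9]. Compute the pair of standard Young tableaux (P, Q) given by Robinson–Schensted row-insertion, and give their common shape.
P = [1, 2, 3, 5, 6, 8] / [4, 7] / [9];  Q = [1, 3, 4, 5, 7, 8] / [2, 9] / [6];  common shape = (6, 2, 1)

Row-insert the values π_1, π_2, … into P one at a time, bumping the leftmost entry strictly greater than the inserted value down to the next row. The recording tableau Q records, in position (i, j), the step at which that cell was added to P.
  Insert 9 (step 1): P = [9];  Q = [1]
  Insert 1 (step 2): P = [1] / [9];  Q = [1] / [2]
  Insert 2 (step 3): P = [1, 2] / [9];  Q = [1, 3] / [2]
  Insert 4 (step 4): P = [1, 2, 4] / [9];  Q = [1, 3, 4] / [2]
  Insert 5 (step 5): P = [1, 2, 4, 5] / [9];  Q = [1, 3, 4, 5] / [2]
  Insert 3 (step 6): P = [1, 2, 3, 5] / [4] / [9];  Q = [1, 3, 4, 5] / [2] / [6]
  Insert 7 (step 7): P = [1, 2, 3, 5, 7] / [4] / [9];  Q = [1, 3, 4, 5, 7] / [2] / [6]
  Insert 8 (step 8): P = [1, 2, 3, 5, 7, 8] / [4] / [9];  Q = [1, 3, 4, 5, 7, 8] / [2] / [6]
  Insert 6 (step 9): P = [1, 2, 3, 5, 6, 8] / [4, 7] / [9];  Q = [1, 3, 4, 5, 7, 8] / [2, 9] / [6]
Final shape: (6, 2, 1).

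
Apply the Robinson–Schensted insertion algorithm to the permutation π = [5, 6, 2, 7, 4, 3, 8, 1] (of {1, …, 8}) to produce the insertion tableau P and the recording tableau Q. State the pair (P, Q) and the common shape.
P = [1, 3, 7, 8] / [2, 6] / [4] / [5];  Q = [1, 2, 4, 7] / [3, 5] / [6] / [8];  common shape = (4, 2, 1, 1)

Row-insert the values π_1, π_2, … into P one at a time, bumping the leftmost entry strictly greater than the inserted value down to the next row. The recording tableau Q records, in position (i, j), the step at which that cell was added to P.
  Insert 5 (step 1): P = [5];  Q = [1]
  Insert 6 (step 2): P = [5, 6];  Q = [1, 2]
  Insert 2 (step 3): P = [2, 6] / [5];  Q = [1, 2] / [3]
  Insert 7 (step 4): P = [2, 6, 7] / [5];  Q = [1, 2, 4] / [3]
  Insert 4 (step 5): P = [2, 4, 7] / [5, 6];  Q = [1, 2, 4] / [3, 5]
  Insert 3 (step 6): P = [2, 3, 7] / [4, 6] / [5];  Q = [1, 2, 4] / [3, 5] / [6]
  Insert 8 (step 7): P = [2, 3, 7, 8] / [4, 6] / [5];  Q = [1, 2, 4, 7] / [3, 5] / [6]
  Insert 1 (step 8): P = [1, 3, 7, 8] / [2, 6] / [4] / [5];  Q = [1, 2, 4, 7] / [3, 5] / [6] / [8]
Final shape: (4, 2, 1, 1).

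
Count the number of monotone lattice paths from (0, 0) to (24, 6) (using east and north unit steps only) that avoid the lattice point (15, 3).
Number of paths = 414255

Total paths from (0, 0) to (24, 6): C(30, 24) = 593775. Paths through (15, 3): (paths (0, 0) → (15, 3)) × (paths (15, 3) → (24, 6)) = C(18, 15) · C(12, 9) = 816 · 220 = 179520. Avoidance count = 593775 − 179520 = 414255.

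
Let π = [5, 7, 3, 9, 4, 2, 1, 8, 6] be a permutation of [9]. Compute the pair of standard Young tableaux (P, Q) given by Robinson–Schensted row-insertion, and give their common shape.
P = [1, 4, 6] / [2, 7, 8] / [3, 9] / [5];  Q = [1, 2, 4] / [3, 5, 8] / [6, 9] / [7];  common shape = (3, 3, 2, 1)

Row-insert the values π_1, π_2, … into P one at a time, bumping the leftmost entry strictly greater than the inserted value down to the next row. The recording tableau Q records, in position (i, j), the step at which that cell was added to P.
  Insert 5 (step 1): P = [5];  Q = [1]
  Insert 7 (step 2): P = [5, 7];  Q = [1, 2]
  Insert 3 (step 3): P = [3, 7] / [5];  Q = [1, 2] / [3]
  Insert 9 (step 4): P = [3, 7, 9] / [5];  Q = [1, 2, 4] / [3]
  Insert 4 (step 5): P = [3, 4, 9] / [5, 7];  Q = [1, 2, 4] / [3, 5]
  Insert 2 (step 6): P = [2, 4, 9] / [3, 7] / [5];  Q = [1, 2, 4] / [3, 5] / [6]
  Insert 1 (step 7): P = [1, 4, 9] / [2, 7] / [3] / [5];  Q = [1, 2, 4] / [3, 5] / [6] / [7]
  Insert 8 (step 8): P = [1, 4, 8] / [2, 7, 9] / [3] / [5];  Q = [1, 2, 4] / [3, 5, 8] / [6] / [7]
  Insert 6 (step 9): P = [1, 4, 6] / [2, 7, 8] / [3, 9] / [5];  Q = [1, 2, 4] / [3, 5, 8] / [6, 9] / [7]
Final shape: (3, 3, 2, 1).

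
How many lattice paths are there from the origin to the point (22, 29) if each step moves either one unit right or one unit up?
Number of paths = 156077261327400

A monotone lattice path from (0, 0) to (22, 29) consists of 22 east steps and 29 north steps in some order, so it is determined by which 22 of the 51 steps are east. The count is C(51, 22) = 156077261327400.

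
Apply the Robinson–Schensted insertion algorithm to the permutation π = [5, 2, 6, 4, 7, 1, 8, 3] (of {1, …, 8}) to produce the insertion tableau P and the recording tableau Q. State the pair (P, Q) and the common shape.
P = [1, 3, 7, 8] / [2, 4] / [5, 6];  Q = [1, 3, 5, 7] / [2, 4] / [6, 8];  common shape = (4, 2, 2)

Row-insert the values π_1, π_2, … into P one at a time, bumping the leftmost entry strictly greater than the inserted value down to the next row. The recording tableau Q records, in position (i, j), the step at which that cell was added to P.
  Insert 5 (step 1): P = [5];  Q = [1]
  Insert 2 (step 2): P = [2] / [5];  Q = [1] / [2]
  Insert 6 (step 3): P = [2, 6] / [5];  Q = [1, 3] / [2]
  Insert 4 (step 4): P = [2, 4] / [5, 6];  Q = [1, 3] / [2, 4]
  Insert 7 (step 5): P = [2, 4, 7] / [5, 6];  Q = [1, 3, 5] / [2, 4]
  Insert 1 (step 6): P = [1, 4, 7] / [2, 6] / [5];  Q = [1, 3, 5] / [2, 4] / [6]
  Insert 8 (step 7): P = [1, 4, 7, 8] / [2, 6] / [5];  Q = [1, 3, 5, 7] / [2, 4] / [6]
  Insert 3 (step 8): P = [1, 3, 7, 8] / [2, 4] / [5, 6];  Q = [1, 3, 5, 7] / [2, 4] / [6, 8]
Final shape: (4, 2, 2).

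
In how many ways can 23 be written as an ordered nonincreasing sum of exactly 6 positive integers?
p(23, 6 parts) = 163

Partitions of n into exactly k parts are in bijection with partitions of n − k into at most k parts (subtract 1 from each part). So p(23, exactly 6) = p(17, parts ≤ 6). Computing via the recurrence p(m, j) = p(m, j−1) + p(m−j, j) gives 163.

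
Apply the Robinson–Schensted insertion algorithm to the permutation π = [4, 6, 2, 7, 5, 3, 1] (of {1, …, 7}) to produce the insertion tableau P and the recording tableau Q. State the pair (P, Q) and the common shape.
P = [1, 3, 7] / [2, 5] / [4] / [6];  Q = [1, 2, 4] / [3, 5] / [6] / [7];  common shape = (3, 2, 1, 1)

Row-insert the values π_1, π_2, … into P one at a time, bumping the leftmost entry strictly greater than the inserted value down to the next row. The recording tableau Q records, in position (i, j), the step at which that cell was added to P.
  Insert 4 (step 1): P = [4];  Q = [1]
  Insert 6 (step 2): P = [4, 6];  Q = [1, 2]
  Insert 2 (step 3): P = [2, 6] / [4];  Q = [1, 2] / [3]
  Insert 7 (step 4): P = [2, 6, 7] / [4];  Q = [1, 2, 4] / [3]
  Insert 5 (step 5): P = [2, 5, 7] / [4, 6];  Q = [1, 2, 4] / [3, 5]
  Insert 3 (step 6): P = [2, 3, 7] / [4, 5] / [6];  Q = [1, 2, 4] / [3, 5] / [6]
  Insert 1 (step 7): P = [1, 3, 7] / [2, 5] / [4] / [6];  Q = [1, 2, 4] / [3, 5] / [6] / [7]
Final shape: (3, 2, 1, 1).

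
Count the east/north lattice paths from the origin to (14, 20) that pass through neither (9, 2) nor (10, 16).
Number of paths = 1018361245

Inclusion–exclusion. Total paths: C(34, 14) = 1391975640. Through P₁: C(11, 9)·C(23, 5) = 1850695. Through P₂: C(26, 10)·C(8, 4) = 371821450. Since P₁ is strictly southwest of P₂, a monotone path through both must visit P₁ then P₂; paths through both = C(11, 9)·C(15, 1)·C(8, 4) = 57750. Avoid both = 1391975640 − 1850695 − 371821450 + 57750 = 1018361245.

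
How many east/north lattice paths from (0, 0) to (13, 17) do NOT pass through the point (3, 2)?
Number of paths = 87072250

Total paths from (0, 0) to (13, 17): C(30, 13) = 119759850. Paths through (3, 2): (paths (0, 0) → (3, 2)) × (paths (3, 2) → (13, 17)) = C(5, 3) · C(25, 10) = 10 · 3268760 = 32687600. Avoidance count = 119759850 − 32687600 = 87072250.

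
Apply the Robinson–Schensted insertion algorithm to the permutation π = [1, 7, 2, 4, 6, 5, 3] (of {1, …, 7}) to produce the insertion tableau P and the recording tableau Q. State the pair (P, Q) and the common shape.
P = [1, 2, 3, 5] / [4] / [6] / [7];  Q = [1, 2, 4, 5] / [3] / [6] / [7];  common shape = (4, 1, 1, 1)

Row-insert the values π_1, π_2, … into P one at a time, bumping the leftmost entry strictly greater than the inserted value down to the next row. The recording tableau Q records, in position (i, j), the step at which that cell was added to P.
  Insert 1 (step 1): P = [1];  Q = [1]
  Insert 7 (step 2): P = [1, 7];  Q = [1, 2]
  Insert 2 (step 3): P = [1, 2] / [7];  Q = [1, 2] / [3]
  Insert 4 (step 4): P = [1, 2, 4] / [7];  Q = [1, 2, 4] / [3]
  Insert 6 (step 5): P = [1, 2, 4, 6] / [7];  Q = [1, 2, 4, 5] / [3]
  Insert 5 (step 6): P = [1, 2, 4, 5] / [6] / [7];  Q = [1, 2, 4, 5] / [3] / [6]
  Insert 3 (step 7): P = [1, 2, 3, 5] / [4] / [6] / [7];  Q = [1, 2, 4, 5] / [3] / [6] / [7]
Final shape: (4, 1, 1, 1).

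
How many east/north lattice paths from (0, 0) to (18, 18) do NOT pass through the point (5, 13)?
Number of paths = 9001724676

Total paths from (0, 0) to (18, 18): C(36, 18) = 9075135300. Paths through (5, 13): (paths (0, 0) → (5, 13)) × (paths (5, 13) → (18, 18)) = C(18, 5) · C(18, 13) = 8568 · 8568 = 73410624. Avoidance count = 9075135300 − 73410624 = 9001724676.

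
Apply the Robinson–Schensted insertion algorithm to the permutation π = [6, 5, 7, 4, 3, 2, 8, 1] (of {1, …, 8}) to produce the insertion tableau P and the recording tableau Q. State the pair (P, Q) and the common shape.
P = [1, 7, 8] / [2] / [3] / [4] / [5] / [6];  Q = [1, 3, 7] / [2] / [4] / [5] / [6] / [8];  common shape = (3, 1, 1, 1, 1, 1)

Row-insert the values π_1, π_2, … into P one at a time, bumping the leftmost entry strictly greater than the inserted value down to the next row. The recording tableau Q records, in position (i, j), the step at which that cell was added to P.
  Insert 6 (step 1): P = [6];  Q = [1]
  Insert 5 (step 2): P = [5] / [6];  Q = [1] / [2]
  Insert 7 (step 3): P = [5, 7] / [6];  Q = [1, 3] / [2]
  Insert 4 (step 4): P = [4, 7] / [5] / [6];  Q = [1, 3] / [2] / [4]
  Insert 3 (step 5): P = [3, 7] / [4] / [5] / [6];  Q = [1, 3] / [2] / [4] / [5]
  Insert 2 (step 6): P = [2, 7] / [3] / [4] / [5] / [6];  Q = [1, 3] / [2] / [4] / [5] / [6]
  Insert 8 (step 7): P = [2, 7, 8] / [3] / [4] / [5] / [6];  Q = [1, 3, 7] / [2] / [4] / [5] / [6]
  Insert 1 (step 8): P = [1, 7, 8] / [2] / [3] / [4] / [5] / [6];  Q = [1, 3, 7] / [2] / [4] / [5] / [6] / [8]
Final shape: (3, 1, 1, 1, 1, 1).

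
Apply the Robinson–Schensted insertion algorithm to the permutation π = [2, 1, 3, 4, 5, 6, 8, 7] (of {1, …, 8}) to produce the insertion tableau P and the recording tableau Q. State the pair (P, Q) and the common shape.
P = [1, 3, 4, 5, 6, 7] / [2, 8];  Q = [1, 3, 4, 5, 6, 7] / [2, 8];  common shape = (6, 2)

Row-insert the values π_1, π_2, … into P one at a time, bumping the leftmost entry strictly greater than the inserted value down to the next row. The recording tableau Q records, in position (i, j), the step at which that cell was added to P.
  Insert 2 (step 1): P = [2];  Q = [1]
  Insert 1 (step 2): P = [1] / [2];  Q = [1] / [2]
  Insert 3 (step 3): P = [1, 3] / [2];  Q = [1, 3] / [2]
  Insert 4 (step 4): P = [1, 3, 4] / [2];  Q = [1, 3, 4] / [2]
  Insert 5 (step 5): P = [1, 3, 4, 5] / [2];  Q = [1, 3, 4, 5] / [2]
  Insert 6 (step 6): P = [1, 3, 4, 5, 6] / [2];  Q = [1, 3, 4, 5, 6] / [2]
  Insert 8 (step 7): P = [1, 3, 4, 5, 6, 8] / [2];  Q = [1, 3, 4, 5, 6, 7] / [2]
  Insert 7 (step 8): P = [1, 3, 4, 5, 6, 7] / [2, 8];  Q = [1, 3, 4, 5, 6, 7] / [2, 8]
Final shape: (6, 2).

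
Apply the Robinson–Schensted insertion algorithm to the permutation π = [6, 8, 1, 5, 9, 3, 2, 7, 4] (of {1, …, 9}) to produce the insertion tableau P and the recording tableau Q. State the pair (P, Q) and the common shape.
P = [1, 2, 4] / [3, 7, 9] / [5, 8] / [6];  Q = [1, 2, 5] / [3, 4, 8] / [6, 9] / [7];  common shape = (3, 3, 2, 1)

Row-insert the values π_1, π_2, … into P one at a time, bumping the leftmost entry strictly greater than the inserted value down to the next row. The recording tableau Q records, in position (i, j), the step at which that cell was added to P.
  Insert 6 (step 1): P = [6];  Q = [1]
  Insert 8 (step 2): P = [6, 8];  Q = [1, 2]
  Insert 1 (step 3): P = [1, 8] / [6];  Q = [1, 2] / [3]
  Insert 5 (step 4): P = [1, 5] / [6, 8];  Q = [1, 2] / [3, 4]
  Insert 9 (step 5): P = [1, 5, 9] / [6, 8];  Q = [1, 2, 5] / [3, 4]
  Insert 3 (step 6): P = [1, 3, 9] / [5, 8] / [6];  Q = [1, 2, 5] / [3, 4] / [6]
  Insert 2 (step 7): P = [1, 2, 9] / [3, 8] / [5] / [6];  Q = [1, 2, 5] / [3, 4] / [6] / [7]
  Insert 7 (step 8): P = [1, 2, 7] / [3, 8, 9] / [5] / [6];  Q = [1, 2, 5] / [3, 4, 8] / [6] / [7]
  Insert 4 (step 9): P = [1, 2, 4] / [3, 7, 9] / [5, 8] / [6];  Q = [1, 2, 5] / [3, 4, 8] / [6, 9] / [7]
Final shape: (3, 3, 2, 1).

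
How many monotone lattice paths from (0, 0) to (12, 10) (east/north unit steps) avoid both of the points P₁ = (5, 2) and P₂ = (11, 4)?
Number of paths = 506072

Inclusion–exclusion. Total paths: C(22, 12) = 646646. Through P₁: C(7, 5)·C(15, 7) = 135135. Through P₂: C(15, 11)·C(7, 1) = 9555. Since P₁ is strictly southwest of P₂, a monotone path through both must visit P₁ then P₂; paths through both = C(7, 5)·C(8, 6)·C(7, 1) = 4116. Avoid both = 646646 − 135135 − 9555 + 4116 = 506072.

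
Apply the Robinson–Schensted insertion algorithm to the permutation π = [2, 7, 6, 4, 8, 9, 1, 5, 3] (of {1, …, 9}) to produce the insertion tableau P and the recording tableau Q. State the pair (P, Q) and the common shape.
P = [1, 3, 5, 9] / [2, 4] / [6, 8] / [7];  Q = [1, 2, 5, 6] / [3, 8] / [4, 9] / [7];  common shape = (4, 2, 2, 1)

Row-insert the values π_1, π_2, … into P one at a time, bumping the leftmost entry strictly greater than the inserted value down to the next row. The recording tableau Q records, in position (i, j), the step at which that cell was added to P.
  Insert 2 (step 1): P = [2];  Q = [1]
  Insert 7 (step 2): P = [2, 7];  Q = [1, 2]
  Insert 6 (step 3): P = [2, 6] / [7];  Q = [1, 2] / [3]
  Insert 4 (step 4): P = [2, 4] / [6] / [7];  Q = [1, 2] / [3] / [4]
  Insert 8 (step 5): P = [2, 4, 8] / [6] / [7];  Q = [1, 2, 5] / [3] / [4]
  Insert 9 (step 6): P = [2, 4, 8, 9] / [6] / [7];  Q = [1, 2, 5, 6] / [3] / [4]
  Insert 1 (step 7): P = [1, 4, 8, 9] / [2] / [6] / [7];  Q = [1, 2, 5, 6] / [3] / [4] / [7]
  Insert 5 (step 8): P = [1, 4, 5, 9] / [2, 8] / [6] / [7];  Q = [1, 2, 5, 6] / [3, 8] / [4] / [7]
  Insert 3 (step 9): P = [1, 3, 5, 9] / [2, 4] / [6, 8] / [7];  Q = [1, 2, 5, 6] / [3, 8] / [4, 9] / [7]
Final shape: (4, 2, 2, 1).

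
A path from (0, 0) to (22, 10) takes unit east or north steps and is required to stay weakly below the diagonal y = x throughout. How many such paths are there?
Number of paths = 36463440

By the reflection principle (André's argument), the number of monotone paths to (22, 10) with n ≤ m that never go above y = x is C(32, 22) − C(32, 23) = 64512240 − 28048800 = 36463440.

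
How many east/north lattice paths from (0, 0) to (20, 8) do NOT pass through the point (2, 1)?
Number of paths = 1666005

Total paths from (0, 0) to (20, 8): C(28, 20) = 3108105. Paths through (2, 1): (paths (0, 0) → (2, 1)) × (paths (2, 1) → (20, 8)) = C(3, 2) · C(25, 18) = 3 · 480700 = 1442100. Avoidance count = 3108105 − 1442100 = 1666005.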